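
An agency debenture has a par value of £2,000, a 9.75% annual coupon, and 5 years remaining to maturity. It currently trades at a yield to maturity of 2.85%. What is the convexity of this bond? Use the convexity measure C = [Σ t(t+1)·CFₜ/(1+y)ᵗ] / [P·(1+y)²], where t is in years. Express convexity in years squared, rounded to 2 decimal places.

With y = 0.0285:
  t   CF        PV=CF/(1+0.0285)^t    t·PV        t(t+1)·PV
  1       195.00       189.5965       189.5965         379.1930
  2       195.00       184.3427       368.6855       1,106.0564
  3       195.00       179.2345       537.7036       2,150.8146
  4       195.00       174.2679       697.0716       3,485.3582
  5     2,195.00     1,907.2738     9,536.3690      57,218.2142
  Σ                  2,634.7155    11,329.4263      64,339.6364
P = 2,634.7155.
Convexity = Σ t(t+1)·PV / [P·(1+y)²] = 64,339.6364 / (2,634.7155 × 1.057812) = 23.08534.

23.09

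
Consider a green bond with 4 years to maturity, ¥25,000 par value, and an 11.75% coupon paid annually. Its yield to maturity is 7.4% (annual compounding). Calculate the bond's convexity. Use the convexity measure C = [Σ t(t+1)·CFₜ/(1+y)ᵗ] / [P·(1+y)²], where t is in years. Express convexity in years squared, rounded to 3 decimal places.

14.196

With y = 0.074:
  t   CF        PV=CF/(1+0.074)^t    t·PV        t(t+1)·PV
  1     2,937.50     2,735.1024     2,735.1024       5,470.2048
  2     2,937.50     2,546.6503     5,093.3006      15,279.9018
  3     2,937.50     2,371.1828     7,113.5483      28,454.1933
  4    27,937.50    20,997.6366    83,990.5464     419,952.7318
  Σ                 28,650.5721    98,932.4977     469,157.0317
P = 28,650.5721.
Convexity = Σ t(t+1)·PV / [P·(1+y)²] = 469,157.0317 / (28,650.5721 × 1.153476) = 14.19634.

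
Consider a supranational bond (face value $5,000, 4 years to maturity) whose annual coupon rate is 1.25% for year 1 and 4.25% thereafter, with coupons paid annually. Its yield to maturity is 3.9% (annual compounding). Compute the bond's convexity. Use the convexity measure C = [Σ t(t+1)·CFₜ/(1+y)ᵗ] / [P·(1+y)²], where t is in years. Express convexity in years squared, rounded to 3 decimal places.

17.518

With y = 0.039:
  t   CF        PV=CF/(1+0.039)^t    t·PV        t(t+1)·PV
  1        62.50        60.1540        60.1540         120.3080
  2       212.50       196.8466       393.6931       1,181.0794
  3       212.50       189.4577       568.3731       2,273.4926
  4     5,212.50     4,472.8453    17,891.3812      89,456.9060
  Σ                  4,919.3036    18,913.6015      93,031.7859
P = 4,919.3036.
Convexity = Σ t(t+1)·PV / [P·(1+y)²] = 93,031.7859 / (4,919.3036 × 1.079521) = 17.51849.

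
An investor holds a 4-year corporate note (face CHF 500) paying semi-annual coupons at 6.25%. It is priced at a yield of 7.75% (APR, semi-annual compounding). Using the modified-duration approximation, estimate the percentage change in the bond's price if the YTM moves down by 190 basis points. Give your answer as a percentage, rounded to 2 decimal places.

Periodic yield y = 0.03875. Modified duration first:
  t   CF        PV=CF/(1+0.03875)^t    t·PV
  1       15.625        15.0421        15.0421
  2       15.625        14.4810        28.9620
  3       15.625        13.9408        41.8223
  4       15.625        13.4207        53.6829
  5       15.625        12.9201        64.6003
  6       15.625        12.4381        74.6286
  7       15.625        11.9741        83.8187
  8      515.625       380.4045     3,043.2362
  Σ                    474.6214     3,405.7931
P = 474.6214; D_Mac = 7.17581 half-year periods = 3.58791 yrs; D_mod = 3.58791/(1+0.03875) = 3.45406 yrs.
ΔP/P ≈ -D_mod · Δy = -3.45406 × (-0.019) = +0.065627 = +6.5627%.

+6.56%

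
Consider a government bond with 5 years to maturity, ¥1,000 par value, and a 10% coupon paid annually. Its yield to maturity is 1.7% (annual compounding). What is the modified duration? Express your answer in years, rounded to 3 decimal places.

4.235 years

Periodic yield y = 0.017. First find Macaulay duration:
  t   CF        PV=CF/(1+0.017)^t    t·PV
  1       100.00        98.3284        98.3284
  2       100.00        96.6848       193.3696
  3       100.00        95.0686       285.2058
  4       100.00        93.4795       373.9178
  5     1,100.00     1,011.0856     5,055.4279
  Σ                  1,394.6468     6,006.2496
P = 1,394.6468; Macaulay duration = 6,006.2496 / 1,394.6468 = 4.30665 years.
Modified duration = D_Mac / (1 + y) = 4.30665 / 1.017 = 4.23466 years.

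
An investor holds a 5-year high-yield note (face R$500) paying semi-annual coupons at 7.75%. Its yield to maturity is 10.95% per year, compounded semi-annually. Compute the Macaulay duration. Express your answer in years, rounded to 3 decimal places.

Periodic yield y = 0.05475. Discount each cash flow and weight by its period:
  t   CF        PV=CF/(1+0.05475)^t    t·PV
  1       19.375        18.3693        18.3693
  2       19.375        17.4158        34.8315
  3       19.375        16.5118        49.5353
  4       19.375        15.6547        62.6186
  5       19.375        14.8421        74.2103
  6       19.375        14.0716        84.4298
  7       19.375        13.3412        93.3884
  8       19.375        12.6487       101.1895
  9       19.375        11.9921       107.9291
  10     519.375       304.7795     3,047.7946
  Σ                    439.6266     3,674.2964
Price P = Σ PV = 439.6266.
Macaulay duration = Σ(t·PV) / P = 3,674.2964 / 439.6266 = 8.35777 half-year periods.
In years: 8.35777 / 2 = 4.17888 years.

4.179 years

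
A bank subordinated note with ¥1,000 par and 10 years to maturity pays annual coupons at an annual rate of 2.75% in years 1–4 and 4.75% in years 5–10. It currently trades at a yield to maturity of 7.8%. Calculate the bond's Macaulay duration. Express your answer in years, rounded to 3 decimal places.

Periodic yield y = 0.078. Discount each cash flow and weight by its year:
  t   CF        PV=CF/(1+0.078)^t    t·PV
  1        27.50        25.5102        25.5102
  2        27.50        23.6644        47.3288
  3        27.50        21.9521        65.8564
  4        27.50        20.3637        81.4550
  5        47.50        32.6287       163.1435
  6        47.50        30.2678       181.6069
  7        47.50        28.0777       196.5442
  8        47.50        26.0461       208.3692
  9        47.50        24.1615       217.4539
  10    1,047.50       494.2725     4,942.7247
  Σ                    726.9449     6,129.9928
Price P = Σ PV = 726.9449.
Macaulay duration = Σ(t·PV) / P = 6,129.9928 / 726.9449 = 8.43254 years.

8.433 years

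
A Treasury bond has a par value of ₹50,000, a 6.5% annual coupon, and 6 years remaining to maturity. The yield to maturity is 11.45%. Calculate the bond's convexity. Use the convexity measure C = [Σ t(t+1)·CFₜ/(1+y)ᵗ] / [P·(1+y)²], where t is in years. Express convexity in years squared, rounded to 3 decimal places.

26.703

With y = 0.1145:
  t   CF        PV=CF/(1+0.1145)^t    t·PV        t(t+1)·PV
  1     3,250.00     2,916.1059     2,916.1059       5,832.2118
  2     3,250.00     2,616.5149     5,233.0298      15,699.0895
  3     3,250.00     2,347.7029     7,043.1088      28,172.4352
  4     3,250.00     2,106.5078     8,426.0312      42,130.1558
  5     3,250.00     1,890.0922     9,450.4612      56,702.7669
  6    53,250.00    27,786.8410   166,721.0457   1,167,047.3199
  Σ                 39,663.7647   199,789.7825   1,315,583.9791
P = 39,663.7647.
Convexity = Σ t(t+1)·PV / [P·(1+y)²] = 1,315,583.9791 / (39,663.7647 × 1.242110) = 26.70327.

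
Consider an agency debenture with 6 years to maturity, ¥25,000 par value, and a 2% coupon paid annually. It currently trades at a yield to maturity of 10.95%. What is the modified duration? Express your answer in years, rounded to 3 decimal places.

5.063 years

Periodic yield y = 0.1095. First find Macaulay duration:
  t   CF        PV=CF/(1+0.1095)^t    t·PV
  1       500.00       450.6534       450.6534
  2       500.00       406.1771       812.3541
  3       500.00       366.0902     1,098.2706
  4       500.00       329.9596     1,319.8384
  5       500.00       297.3949     1,486.9743
  6    25,500.00    13,670.2464    82,021.4781
  Σ                 15,520.5215    87,189.5690
P = 15,520.5215; Macaulay duration = 87,189.5690 / 15,520.5215 = 5.61770 years.
Modified duration = D_Mac / (1 + y) = 5.61770 / 1.1095 = 5.06327 years.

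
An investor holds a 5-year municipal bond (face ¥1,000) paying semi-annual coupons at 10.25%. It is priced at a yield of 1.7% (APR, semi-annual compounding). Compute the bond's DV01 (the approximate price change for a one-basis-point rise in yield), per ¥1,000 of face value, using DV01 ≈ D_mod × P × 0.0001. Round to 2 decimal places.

Periodic yield y = 0.0085.
  t   CF        PV=CF/(1+0.0085)^t    t·PV
  1        51.25        50.8180        50.8180
  2        51.25        50.3897       100.7795
  3        51.25        49.9650       149.8951
  4        51.25        49.5439       198.1756
  5        51.25        49.1263       245.6317
  6        51.25        48.7123       292.2737
  7        51.25        48.3017       338.1120
  8        51.25        47.8946       383.1569
  9        51.25        47.4909       427.4184
  10    1,051.25       965.9330     9,659.3296
  Σ                  1,408.1756    11,845.5905
P = 1,408.1756; D_Mac = 8.41201 half-year periods = 4.20601 yrs; D_mod = 4.17056 yrs.
DV01 ≈ 4.17056 × 1,408.1756 × 0.0001 = 0.587288.

¥0.59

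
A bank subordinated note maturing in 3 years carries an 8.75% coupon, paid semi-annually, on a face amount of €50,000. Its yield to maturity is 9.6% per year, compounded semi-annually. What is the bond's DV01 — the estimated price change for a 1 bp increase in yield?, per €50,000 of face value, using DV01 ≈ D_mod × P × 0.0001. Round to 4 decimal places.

€12.5966

Periodic yield y = 0.048.
  t   CF        PV=CF/(1+0.048)^t    t·PV
  1     2,187.50     2,087.3092     2,087.3092
  2     2,187.50     1,991.7072     3,983.4144
  3     2,187.50     1,900.4840     5,701.4519
  4     2,187.50     1,813.4389     7,253.7557
  5     2,187.50     1,730.3806     8,651.9032
  6    52,187.50    39,391.1624   236,346.9746
  Σ                 48,914.4823   264,024.8090
P = 48,914.4823; D_Mac = 5.39768 half-year periods = 2.69884 yrs; D_mod = 2.57523 yrs.
DV01 ≈ 2.57523 × 48,914.4823 × 0.0001 = 12.596603.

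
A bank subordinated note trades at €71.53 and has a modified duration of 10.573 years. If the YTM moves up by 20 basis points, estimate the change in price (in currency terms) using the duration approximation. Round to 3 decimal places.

-€1.513

Duration approximation: ΔP/P ≈ -D_mod · Δy = -10.573 × (+0.002) = -0.021146.
ΔP ≈ 71.53 × (-0.021146) = -1.51257338.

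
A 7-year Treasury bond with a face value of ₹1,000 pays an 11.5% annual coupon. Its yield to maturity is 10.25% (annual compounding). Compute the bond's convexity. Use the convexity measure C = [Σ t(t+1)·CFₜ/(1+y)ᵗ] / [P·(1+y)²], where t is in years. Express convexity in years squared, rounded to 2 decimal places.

With y = 0.1025:
  t   CF        PV=CF/(1+0.1025)^t    t·PV        t(t+1)·PV
  1       115.00       104.3084       104.3084         208.6168
  2       115.00        94.6108       189.2216         567.6647
  3       115.00        85.8148       257.4443       1,029.7772
  4       115.00        77.8365       311.3461       1,556.7305
  5       115.00        70.6000       353.0001       2,118.0007
  6       115.00        64.0363       384.2178       2,689.5247
  7     1,115.00       563.1508     3,942.0554      31,536.4430
  Σ                  1,060.3576     5,541.5937      39,706.7577
P = 1,060.3576.
Convexity = Σ t(t+1)·PV / [P·(1+y)²] = 39,706.7577 / (1,060.3576 × 1.215506) = 30.80739.

30.81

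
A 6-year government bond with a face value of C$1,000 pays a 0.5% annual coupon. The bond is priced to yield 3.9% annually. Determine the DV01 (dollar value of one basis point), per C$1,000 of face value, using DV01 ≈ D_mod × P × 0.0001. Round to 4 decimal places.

C$0.4676

Periodic yield y = 0.039.
  t   CF        PV=CF/(1+0.039)^t    t·PV
  1         5.00         4.8123         4.8123
  2         5.00         4.6317         9.2634
  3         5.00         4.4578        13.3735
  4         5.00         4.2905        17.1620
  5         5.00         4.1295        20.6473
  6     1,005.00       798.8639     4,793.1832
  Σ                    821.1856     4,858.4416
P = 821.1856; D_Mac = 5.91637 yrs; D_mod = 5.69430 yrs.
DV01 ≈ 5.69430 × 821.1856 × 0.0001 = 0.467607.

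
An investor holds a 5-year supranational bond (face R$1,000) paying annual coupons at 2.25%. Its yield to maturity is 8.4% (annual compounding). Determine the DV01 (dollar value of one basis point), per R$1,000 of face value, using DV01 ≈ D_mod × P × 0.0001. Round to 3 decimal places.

R$0.331

Periodic yield y = 0.084.
  t   CF        PV=CF/(1+0.084)^t    t·PV
  1        22.50        20.7565        20.7565
  2        22.50        19.1480        38.2960
  3        22.50        17.6642        52.9927
  4        22.50        16.2954        65.1817
  5     1,022.50       683.1513     3,415.7566
  Σ                    757.0154     3,592.9834
P = 757.0154; D_Mac = 4.74625 yrs; D_mod = 4.37846 yrs.
DV01 ≈ 4.37846 × 757.0154 × 0.0001 = 0.331456.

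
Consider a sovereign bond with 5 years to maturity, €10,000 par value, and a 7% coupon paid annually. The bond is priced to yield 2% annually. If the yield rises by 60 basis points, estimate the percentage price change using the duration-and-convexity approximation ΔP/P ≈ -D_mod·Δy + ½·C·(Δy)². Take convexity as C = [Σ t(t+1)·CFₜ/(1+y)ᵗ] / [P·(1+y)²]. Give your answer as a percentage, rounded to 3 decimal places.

-2.576%

With y = 0.02:
  t   CF        PV=CF/(1+0.02)^t    t·PV        t(t+1)·PV
  1       700.00       686.2745       686.2745       1,372.5490
  2       700.00       672.8181     1,345.6363       4,036.9089
  3       700.00       659.6256     1,978.8769       7,915.5076
  4       700.00       646.6918     2,586.7672      12,933.8360
  5    10,700.00     9,691.3197    48,456.5983     290,739.5900
  Σ                 12,356.7298    55,054.1532     316,998.3914
P = 12,356.7298; D_Mac = 4.45540 yrs; D_mod = 4.36804 yrs; C = 24.65773.
Duration effect: -4.36804 × (+0.006) = -0.026208
Convexity effect: 0.5 × 24.65773 × (0.006)² = +0.0004438
ΔP/P ≈ -0.026208 + 0.0004438 = -0.025764 = -2.5764%.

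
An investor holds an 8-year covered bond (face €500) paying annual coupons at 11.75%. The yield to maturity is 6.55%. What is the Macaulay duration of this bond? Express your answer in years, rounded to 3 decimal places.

5.921 years

Periodic yield y = 0.0655. Discount each cash flow and weight by its year:
  t   CF        PV=CF/(1+0.0655)^t    t·PV
  1        58.75        55.1384        55.1384
  2        58.75        51.7489       103.4978
  3        58.75        48.5677       145.7031
  4        58.75        45.5821       182.3283
  5        58.75        42.7800       213.8999
  6        58.75        40.1501       240.9009
  7        58.75        37.6820       263.7738
  8       558.75       336.3488     2,690.7905
  Σ                    657.9980     3,896.0327
Price P = Σ PV = 657.9980.
Macaulay duration = Σ(t·PV) / P = 3,896.0327 / 657.9980 = 5.92104 years.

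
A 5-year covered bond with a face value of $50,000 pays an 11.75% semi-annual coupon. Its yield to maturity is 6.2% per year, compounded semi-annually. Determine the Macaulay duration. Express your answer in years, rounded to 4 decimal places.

4.0412 years

Periodic yield y = 0.031. Discount each cash flow and weight by its period:
  t   CF        PV=CF/(1+0.031)^t    t·PV
  1     2,937.50     2,849.1756     2,849.1756
  2     2,937.50     2,763.5068     5,527.0137
  3     2,937.50     2,680.4140     8,041.2420
  4     2,937.50     2,599.8196    10,399.2784
  5     2,937.50     2,521.6485    12,608.2425
  6     2,937.50     2,445.8278    14,674.9670
  7     2,937.50     2,372.2869    16,606.0086
  8     2,937.50     2,300.9573    18,407.6581
  9     2,937.50     2,231.7723    20,085.9509
  10   52,937.50    39,010.0741   390,100.7406
  Σ                 61,775.4829   499,300.2775
Price P = Σ PV = 61,775.4829.
Macaulay duration = Σ(t·PV) / P = 499,300.2775 / 61,775.4829 = 8.08250 half-year periods.
In years: 8.08250 / 2 = 4.04125 years.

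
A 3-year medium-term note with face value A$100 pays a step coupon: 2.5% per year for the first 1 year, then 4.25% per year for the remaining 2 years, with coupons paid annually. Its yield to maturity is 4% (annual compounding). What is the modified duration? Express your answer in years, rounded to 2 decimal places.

Periodic yield y = 0.04. First find Macaulay duration:
  t   CF        PV=CF/(1+0.04)^t    t·PV
  1         2.50         2.4038         2.4038
  2         4.25         3.9294         7.8587
  3       104.25        92.6779       278.0336
  Σ                     99.0111       288.2962
P = 99.0111; Macaulay duration = 288.2962 / 99.0111 = 2.91176 years.
Modified duration = D_Mac / (1 + y) = 2.91176 / 1.04 = 2.79977 years.

2.80 years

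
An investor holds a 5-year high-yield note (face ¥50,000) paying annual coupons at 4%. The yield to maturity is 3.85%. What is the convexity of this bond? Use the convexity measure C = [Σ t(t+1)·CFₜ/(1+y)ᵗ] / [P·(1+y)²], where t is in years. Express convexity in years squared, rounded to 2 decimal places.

25.09

With y = 0.0385:
  t   CF        PV=CF/(1+0.0385)^t    t·PV        t(t+1)·PV
  1     2,000.00     1,925.8546     1,925.8546       3,851.7092
  2     2,000.00     1,854.4580     3,708.9159      11,126.7478
  3     2,000.00     1,785.7082     5,357.1246      21,428.4984
  4     2,000.00     1,719.5072     6,878.0287      34,390.1435
  5    52,000.00    43,049.7704   215,248.8519   1,291,493.1112
  Σ                 50,335.2983   233,118.7757   1,362,290.2101
P = 50,335.2983.
Convexity = Σ t(t+1)·PV / [P·(1+y)²] = 1,362,290.2101 / (50,335.2983 × 1.078482) = 25.09481.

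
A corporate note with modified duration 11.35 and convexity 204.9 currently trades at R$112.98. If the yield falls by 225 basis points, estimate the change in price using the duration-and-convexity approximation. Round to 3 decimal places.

+R$34.712

Duration effect: -D_mod·Δy = -11.35 × (-0.0225) = +0.255375
Convexity effect: ½·C·(Δy)² = 0.5 × 204.9 × (-0.0225)² = +0.0518653125
ΔP/P ≈ +0.255375 + 0.0518653125 = +0.3072403125
ΔP ≈ 112.98 × (+0.3072403125) = +34.71201050625.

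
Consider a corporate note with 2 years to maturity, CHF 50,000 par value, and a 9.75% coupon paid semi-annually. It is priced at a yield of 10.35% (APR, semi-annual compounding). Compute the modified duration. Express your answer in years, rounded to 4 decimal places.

Periodic yield y = 0.05175. First find Macaulay duration:
  t   CF        PV=CF/(1+0.05175)^t    t·PV
  1     2,437.50     2,317.5660     2,317.5660
  2     2,437.50     2,203.5331     4,407.0662
  3     2,437.50     2,095.1111     6,285.3334
  4    52,437.50    42,854.0523   171,416.2092
  Σ                 49,470.2625   184,426.1748
P = 49,470.2625; Macaulay duration = 184,426.1748 / 49,470.2625 = 3.72802 half-year periods = 1.86401 years.
Modified duration = D_Mac / (1 + y) = 1.86401 / 1.05175 = 1.77229 years.

1.7723 years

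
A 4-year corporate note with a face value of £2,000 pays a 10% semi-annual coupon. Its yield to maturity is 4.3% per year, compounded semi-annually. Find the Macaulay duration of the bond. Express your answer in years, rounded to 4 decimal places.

3.4557 years

Periodic yield y = 0.0215. Discount each cash flow and weight by its period:
  t   CF        PV=CF/(1+0.0215)^t    t·PV
  1       100.00        97.8953        97.8953
  2       100.00        95.8348       191.6696
  3       100.00        93.8177       281.4532
  4       100.00        91.8431       367.3724
  5       100.00        89.9100       449.5502
  6       100.00        88.0177       528.1059
  7       100.00        86.1651       603.1557
  8     2,100.00     1,771.3824    14,171.0593
  Σ                  2,414.8661    16,690.2614
Price P = Σ PV = 2,414.8661.
Macaulay duration = Σ(t·PV) / P = 16,690.2614 / 2,414.8661 = 6.91146 half-year periods.
In years: 6.91146 / 2 = 3.45573 years.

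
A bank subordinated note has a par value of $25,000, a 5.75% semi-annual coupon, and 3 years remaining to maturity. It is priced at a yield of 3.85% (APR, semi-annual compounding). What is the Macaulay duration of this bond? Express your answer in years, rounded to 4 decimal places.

Periodic yield y = 0.01925. Discount each cash flow and weight by its period:
  t   CF        PV=CF/(1+0.01925)^t    t·PV
  1       718.75       705.1754       705.1754
  2       718.75       691.8571     1,383.7142
  3       718.75       678.7904     2,036.3712
  4       718.75       665.9705     2,663.8819
  5       718.75       653.3927     3,266.9633
  6    25,718.75    22,938.5275   137,631.1652
  Σ                 26,333.7136   147,687.2713
Price P = Σ PV = 26,333.7136.
Macaulay duration = Σ(t·PV) / P = 147,687.2713 / 26,333.7136 = 5.60830 half-year periods.
In years: 5.60830 / 2 = 2.80415 years.

2.8041 years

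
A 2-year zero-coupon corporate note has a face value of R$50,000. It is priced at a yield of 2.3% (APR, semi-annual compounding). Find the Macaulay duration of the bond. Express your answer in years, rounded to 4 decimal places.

2.0000 years

A zero-coupon bond has a single cash flow at maturity, so its Macaulay duration equals its maturity: 2 years.
(Equivalently: 4 semi-annual periods ÷ 2 = 2 years.)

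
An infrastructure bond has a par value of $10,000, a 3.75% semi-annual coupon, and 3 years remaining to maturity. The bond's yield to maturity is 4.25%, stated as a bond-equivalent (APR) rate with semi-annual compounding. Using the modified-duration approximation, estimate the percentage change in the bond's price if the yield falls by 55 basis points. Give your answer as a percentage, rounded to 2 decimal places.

Periodic yield y = 0.02125. Modified duration first:
  t   CF        PV=CF/(1+0.02125)^t    t·PV
  1       187.50       183.5985       183.5985
  2       187.50       179.7782       359.5565
  3       187.50       176.0374       528.1123
  4       187.50       172.3745       689.4980
  5       187.50       168.7878       843.9388
  6    10,187.50     8,979.9766    53,879.8595
  Σ                  9,860.5531    56,484.5636
P = 9,860.5531; D_Mac = 5.72834 half-year periods = 2.86417 yrs; D_mod = 2.86417/(1+0.02125) = 2.80457 yrs.
ΔP/P ≈ -D_mod · Δy = -2.80457 × (-0.0055) = +0.015425 = +1.5425%.

+1.54%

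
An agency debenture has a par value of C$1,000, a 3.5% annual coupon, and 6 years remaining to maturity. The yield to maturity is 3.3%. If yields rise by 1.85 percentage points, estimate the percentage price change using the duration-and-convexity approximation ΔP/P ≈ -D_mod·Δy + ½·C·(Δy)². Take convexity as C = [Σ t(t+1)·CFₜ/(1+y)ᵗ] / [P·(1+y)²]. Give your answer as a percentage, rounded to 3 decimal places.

-9.281%

With y = 0.033:
  t   CF        PV=CF/(1+0.033)^t    t·PV        t(t+1)·PV
  1        35.00        33.8819        33.8819          67.7638
  2        35.00        32.7995        65.5990         196.7971
  3        35.00        31.7517        95.2551         381.0205
  4        35.00        30.7374       122.9495         614.7475
  5        35.00        29.7554       148.7772         892.6633
  6     1,035.00       851.8015     5,110.8092      35,775.6647
  Σ                  1,010.7275     5,577.2720      37,928.6568
P = 1,010.7275; D_Mac = 5.51808 yrs; D_mod = 5.34180 yrs; C = 35.16679.
Duration effect: -5.34180 × (+0.0185) = -0.098823
Convexity effect: 0.5 × 35.16679 × (0.0185)² = +0.0060179
ΔP/P ≈ -0.098823 + 0.0060179 = -0.092805 = -9.2805%.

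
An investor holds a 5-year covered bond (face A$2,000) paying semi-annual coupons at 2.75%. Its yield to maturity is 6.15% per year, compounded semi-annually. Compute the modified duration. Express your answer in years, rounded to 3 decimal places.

4.536 years

Periodic yield y = 0.03075. First find Macaulay duration:
  t   CF        PV=CF/(1+0.03075)^t    t·PV
  1        27.50        26.6796        26.6796
  2        27.50        25.8837        51.7674
  3        27.50        25.1115        75.3345
  4        27.50        24.3624        97.4494
  5        27.50        23.6356       118.1778
  6        27.50        22.9305       137.5827
  7        27.50        22.2464       155.7246
  8        27.50        21.5827       172.6617
  9        27.50        20.9388       188.4496
  10    2,027.50     1,497.7090    14,977.0896
  Σ                  1,711.0800    16,000.9169
P = 1,711.0800; Macaulay duration = 16,000.9169 / 1,711.0800 = 9.35135 half-year periods = 4.67568 years.
Modified duration = D_Mac / (1 + y) = 4.67568 / 1.03075 = 4.53619 years.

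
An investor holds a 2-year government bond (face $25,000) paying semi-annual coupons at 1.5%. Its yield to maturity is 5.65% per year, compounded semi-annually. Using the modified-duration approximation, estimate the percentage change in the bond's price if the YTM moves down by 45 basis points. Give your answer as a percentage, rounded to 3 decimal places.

+0.865%

Periodic yield y = 0.02825. Modified duration first:
  t   CF        PV=CF/(1+0.02825)^t    t·PV
  1       187.50       182.3487       182.3487
  2       187.50       177.3388       354.6777
  3       187.50       172.4666       517.3999
  4    25,187.50    22,531.5044    90,126.0178
  Σ                 23,063.6586    91,180.4440
P = 23,063.6586; D_Mac = 3.95342 half-year periods = 1.97671 yrs; D_mod = 1.97671/(1+0.02825) = 1.92240 yrs.
ΔP/P ≈ -D_mod · Δy = -1.92240 × (-0.0045) = +0.008651 = +0.8651%.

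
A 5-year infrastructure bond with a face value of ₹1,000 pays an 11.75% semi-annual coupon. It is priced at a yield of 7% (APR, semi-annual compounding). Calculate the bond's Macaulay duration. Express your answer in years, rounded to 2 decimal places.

4.02 years

Periodic yield y = 0.035. Discount each cash flow and weight by its period:
  t   CF        PV=CF/(1+0.035)^t    t·PV
  1        58.75        56.7633        56.7633
  2        58.75        54.8438       109.6875
  3        58.75        52.9891       158.9674
  4        58.75        51.1972       204.7889
  5        58.75        49.4659       247.3296
  6        58.75        47.7932       286.7590
  7        58.75        46.1770       323.2388
  8        58.75        44.6154       356.9234
  9        58.75        43.1067       387.9603
  10    1,058.75       750.5678     7,505.6779
  Σ                  1,197.5194     9,638.0961
Price P = Σ PV = 1,197.5194.
Macaulay duration = Σ(t·PV) / P = 9,638.0961 / 1,197.5194 = 8.04838 half-year periods.
In years: 8.04838 / 2 = 4.02419 years.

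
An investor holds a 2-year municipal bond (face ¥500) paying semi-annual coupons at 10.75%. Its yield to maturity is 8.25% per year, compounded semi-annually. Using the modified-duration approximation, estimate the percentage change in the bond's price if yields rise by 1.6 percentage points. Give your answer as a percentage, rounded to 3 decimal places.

Periodic yield y = 0.04125. Modified duration first:
  t   CF        PV=CF/(1+0.04125)^t    t·PV
  1       26.875        25.8103        25.8103
  2       26.875        24.7878        49.5757
  3       26.875        23.8058        71.4175
  4      526.875       448.2162     1,792.8647
  Σ                    522.6202     1,939.6682
P = 522.6202; D_Mac = 3.71143 half-year periods = 1.85572 yrs; D_mod = 1.85572/(1+0.04125) = 1.78220 yrs.
ΔP/P ≈ -D_mod · Δy = -1.78220 × (+0.016) = -0.028515 = -2.8515%.

-2.852%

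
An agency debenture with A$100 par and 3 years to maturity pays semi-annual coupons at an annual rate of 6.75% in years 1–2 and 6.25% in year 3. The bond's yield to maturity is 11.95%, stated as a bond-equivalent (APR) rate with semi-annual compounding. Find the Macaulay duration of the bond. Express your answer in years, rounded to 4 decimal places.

2.7459 years

Periodic yield y = 0.05975. Discount each cash flow and weight by its period:
  t   CF        PV=CF/(1+0.05975)^t    t·PV
  1        3.375         3.1847         3.1847
  2        3.375         3.0052         6.0103
  3        3.375         2.8357         8.5072
  4        3.375         2.6758        10.7034
  5        3.125         2.3379        11.6897
  6      103.125        72.8020       436.8121
  Σ                     86.8414       476.9073
Price P = Σ PV = 86.8414.
Macaulay duration = Σ(t·PV) / P = 476.9073 / 86.8414 = 5.49171 half-year periods.
In years: 5.49171 / 2 = 2.74585 years.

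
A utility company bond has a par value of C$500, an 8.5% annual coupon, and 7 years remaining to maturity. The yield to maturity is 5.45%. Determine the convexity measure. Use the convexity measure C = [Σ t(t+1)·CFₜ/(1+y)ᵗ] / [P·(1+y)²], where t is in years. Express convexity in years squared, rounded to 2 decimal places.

With y = 0.0545:
  t   CF        PV=CF/(1+0.0545)^t    t·PV        t(t+1)·PV
  1        42.50        40.3035        40.3035          80.6069
  2        42.50        38.2204        76.4409         229.3227
  3        42.50        36.2451       108.7353         434.9411
  4        42.50        34.3718       137.4873         687.4365
  5        42.50        32.5954       162.9769         977.8613
  6        42.50        30.9107       185.4645       1,298.2512
  7       542.50       374.1740     2,619.2183      20,953.7463
  Σ                    586.8210     3,330.6265      24,662.1659
P = 586.8210.
Convexity = Σ t(t+1)·PV / [P·(1+y)²] = 24,662.1659 / (586.8210 × 1.111970) = 37.79483.

37.79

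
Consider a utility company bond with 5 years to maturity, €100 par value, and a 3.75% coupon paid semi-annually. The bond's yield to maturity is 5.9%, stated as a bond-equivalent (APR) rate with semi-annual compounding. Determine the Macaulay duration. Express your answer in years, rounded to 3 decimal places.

Periodic yield y = 0.0295. Discount each cash flow and weight by its period:
  t   CF        PV=CF/(1+0.0295)^t    t·PV
  1        1.875         1.8213         1.8213
  2        1.875         1.7691         3.5382
  3        1.875         1.7184         5.1552
  4        1.875         1.6692         6.6766
  5        1.875         1.6213         8.1066
  6        1.875         1.5749         9.4492
  7        1.875         1.5297        10.7082
  8        1.875         1.4859        11.8872
  9        1.875         1.4433        12.9899
  10     101.875        76.1735       761.7354
  Σ                     90.8066       832.0677
Price P = Σ PV = 90.8066.
Macaulay duration = Σ(t·PV) / P = 832.0677 / 90.8066 = 9.16308 half-year periods.
In years: 9.16308 / 2 = 4.58154 years.

4.582 years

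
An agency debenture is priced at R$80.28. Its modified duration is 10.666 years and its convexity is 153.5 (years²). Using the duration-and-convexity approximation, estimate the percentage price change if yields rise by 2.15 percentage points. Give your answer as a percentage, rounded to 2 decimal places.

Duration effect: -D_mod·Δy = -10.666 × (+0.0215) = -0.229319
Convexity effect: ½·C·(Δy)² = 0.5 × 153.5 × (0.0215)² = +0.0354776875
ΔP/P ≈ -0.229319 + 0.0354776875 = -0.1938413125
= -19.38413125%.

-19.38%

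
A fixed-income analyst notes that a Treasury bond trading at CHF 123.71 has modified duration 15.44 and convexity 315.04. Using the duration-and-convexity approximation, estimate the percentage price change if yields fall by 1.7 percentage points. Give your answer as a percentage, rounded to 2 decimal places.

Duration effect: -D_mod·Δy = -15.44 × (-0.017) = +0.262480
Convexity effect: ½·C·(Δy)² = 0.5 × 315.04 × (-0.017)² = +0.04552328
ΔP/P ≈ +0.262480 + 0.04552328 = +0.30800328
= +30.800328%.

+30.80%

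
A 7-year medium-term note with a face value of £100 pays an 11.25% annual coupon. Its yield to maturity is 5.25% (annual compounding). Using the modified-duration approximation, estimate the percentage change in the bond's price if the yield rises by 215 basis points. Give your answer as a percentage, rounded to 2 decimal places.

Periodic yield y = 0.0525. Modified duration first:
  t   CF        PV=CF/(1+0.0525)^t    t·PV
  1        11.25        10.6888        10.6888
  2        11.25        10.1557        20.3113
  3        11.25         9.6491        28.9473
  4        11.25         9.1678        36.6711
  5        11.25         8.7105        43.5524
  6        11.25         8.2760        49.6559
  7       111.25        77.7580       544.3063
  Σ                    134.4059       734.1331
P = 134.4059; D_Mac = 5.46206 yrs; D_mod = 5.46206/(1+0.0525) = 5.18961 yrs.
ΔP/P ≈ -D_mod · Δy = -5.18961 × (+0.0215) = -0.111577 = -11.1577%.

-11.16%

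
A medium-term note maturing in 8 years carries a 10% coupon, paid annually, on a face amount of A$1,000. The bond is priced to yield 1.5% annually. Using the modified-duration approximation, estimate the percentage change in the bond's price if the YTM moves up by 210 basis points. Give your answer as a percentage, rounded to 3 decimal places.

-13.165%

Periodic yield y = 0.015. Modified duration first:
  t   CF        PV=CF/(1+0.015)^t    t·PV
  1       100.00        98.5222        98.5222
  2       100.00        97.0662       194.1323
  3       100.00        95.6317       286.8951
  4       100.00        94.2184       376.8737
  5       100.00        92.8260       464.1302
  6       100.00        91.4542       548.7253
  7       100.00        90.1027       630.7188
  8     1,100.00       976.4822     7,811.8579
  Σ                  1,636.3036    10,411.8554
P = 1,636.3036; D_Mac = 6.36303 yrs; D_mod = 6.36303/(1+0.015) = 6.26900 yrs.
ΔP/P ≈ -D_mod · Δy = -6.26900 × (+0.021) = -0.131649 = -13.1649%.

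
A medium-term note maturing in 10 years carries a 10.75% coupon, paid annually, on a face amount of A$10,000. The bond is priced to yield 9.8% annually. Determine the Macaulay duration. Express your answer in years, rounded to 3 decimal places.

6.690 years

Periodic yield y = 0.098. Discount each cash flow and weight by its year:
  t   CF        PV=CF/(1+0.098)^t    t·PV
  1     1,075.00       979.0528       979.0528
  2     1,075.00       891.6692     1,783.3385
  3     1,075.00       812.0849     2,436.2547
  4     1,075.00       739.6037     2,958.4150
  5     1,075.00       673.5918     3,367.9588
  6     1,075.00       613.4715     3,680.8293
  7     1,075.00       558.7173     3,911.0208
  8     1,075.00       508.8500     4,070.7997
  9     1,075.00       463.4335     4,170.9013
  10   11,075.00     4,348.3084    43,483.0835
  Σ                 10,588.7831    70,841.6544
Price P = Σ PV = 10,588.7831.
Macaulay duration = Σ(t·PV) / P = 70,841.6544 / 10,588.7831 = 6.69025 years.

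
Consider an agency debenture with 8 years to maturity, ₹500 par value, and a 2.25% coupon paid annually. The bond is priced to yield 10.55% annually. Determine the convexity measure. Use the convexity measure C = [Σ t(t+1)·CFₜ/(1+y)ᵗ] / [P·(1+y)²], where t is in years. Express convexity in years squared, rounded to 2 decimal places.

With y = 0.1055:
  t   CF        PV=CF/(1+0.1055)^t    t·PV        t(t+1)·PV
  1        11.25        10.1764        10.1764          20.3528
  2        11.25         9.2052        18.4105          55.2314
  3        11.25         8.3268        24.9803          99.9212
  4        11.25         7.5321        30.1285         150.6425
  5        11.25         6.8133        34.0666         204.3996
  6        11.25         6.1631        36.9787         258.8507
  7        11.25         5.5750        39.0247         312.1974
  8       511.25       229.1729     1,833.3836      16,500.4520
  Σ                    282.9648     2,027.1492      17,602.0477
P = 282.9648.
Convexity = Σ t(t+1)·PV / [P·(1+y)²] = 17,602.0477 / (282.9648 × 1.222130) = 50.89946.

50.90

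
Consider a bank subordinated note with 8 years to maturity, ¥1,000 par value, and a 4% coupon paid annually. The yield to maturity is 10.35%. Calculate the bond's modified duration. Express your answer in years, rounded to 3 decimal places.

Periodic yield y = 0.1035. First find Macaulay duration:
  t   CF        PV=CF/(1+0.1035)^t    t·PV
  1        40.00        36.2483        36.2483
  2        40.00        32.8485        65.6970
  3        40.00        29.7675        89.3026
  4        40.00        26.9756       107.9023
  5        40.00        24.4455       122.2273
  6        40.00        22.1527       132.9160
  7        40.00        20.0749       140.5244
  8     1,040.00       472.9929     3,783.9434
  Σ                    665.5059     4,478.7612
P = 665.5059; Macaulay duration = 4,478.7612 / 665.5059 = 6.72986 years.
Modified duration = D_Mac / (1 + y) = 6.72986 / 1.1035 = 6.09865 years.

6.099 years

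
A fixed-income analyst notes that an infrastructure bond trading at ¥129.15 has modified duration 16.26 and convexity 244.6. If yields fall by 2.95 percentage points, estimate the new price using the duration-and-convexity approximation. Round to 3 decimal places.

Duration effect: -D_mod·Δy = -16.26 × (-0.0295) = +0.479670
Convexity effect: ½·C·(Δy)² = 0.5 × 244.6 × (-0.0295)² = +0.106431575
ΔP/P ≈ +0.479670 + 0.106431575 = +0.586101575
New price ≈ 129.15 × (1 + 0.586101575) = 204.84501841125.

¥204.845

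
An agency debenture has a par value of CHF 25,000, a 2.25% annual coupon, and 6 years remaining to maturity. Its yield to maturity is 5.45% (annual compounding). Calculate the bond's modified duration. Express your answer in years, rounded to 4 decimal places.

5.3525 years

Periodic yield y = 0.0545. First find Macaulay duration:
  t   CF        PV=CF/(1+0.0545)^t    t·PV
  1       562.50       533.4282       533.4282
  2       562.50       505.8589     1,011.7177
  3       562.50       479.7144     1,439.1433
  4       562.50       454.9212     1,819.6849
  5       562.50       431.4094     2,157.0470
  6    25,562.50    18,591.9020   111,551.4118
  Σ                 20,997.2340   118,512.4329
P = 20,997.2340; Macaulay duration = 118,512.4329 / 20,997.2340 = 5.64419 years.
Modified duration = D_Mac / (1 + y) = 5.64419 / 1.0545 = 5.35248 years.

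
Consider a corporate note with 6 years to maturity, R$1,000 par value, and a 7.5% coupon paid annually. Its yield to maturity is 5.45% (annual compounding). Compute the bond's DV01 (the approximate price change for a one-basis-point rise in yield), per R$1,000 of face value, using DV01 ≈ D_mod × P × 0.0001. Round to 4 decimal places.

R$0.5329

Periodic yield y = 0.0545.
  t   CF        PV=CF/(1+0.0545)^t    t·PV
  1        75.00        71.1238        71.1238
  2        75.00        67.4478       134.8957
  3        75.00        63.9619       191.8858
  4        75.00        60.6562       242.6246
  5        75.00        57.5213       287.6063
  6     1,075.00       781.8599     4,691.1596
  Σ                  1,102.5709     5,619.2958
P = 1,102.5709; D_Mac = 5.09654 yrs; D_mod = 4.83313 yrs.
DV01 ≈ 4.83313 × 1,102.5709 × 0.0001 = 0.532887.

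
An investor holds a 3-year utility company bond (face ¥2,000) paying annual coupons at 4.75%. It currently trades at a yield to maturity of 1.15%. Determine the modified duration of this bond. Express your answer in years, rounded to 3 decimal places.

2.840 years

Periodic yield y = 0.0115. First find Macaulay duration:
  t   CF        PV=CF/(1+0.0115)^t    t·PV
  1        95.00        93.9199        93.9199
  2        95.00        92.8521       185.7042
  3     2,095.00     2,024.3536     6,073.0607
  Σ                  2,211.1256     6,352.6848
P = 2,211.1256; Macaulay duration = 6,352.6848 / 2,211.1256 = 2.87305 years.
Modified duration = D_Mac / (1 + y) = 2.87305 / 1.0115 = 2.84039 years.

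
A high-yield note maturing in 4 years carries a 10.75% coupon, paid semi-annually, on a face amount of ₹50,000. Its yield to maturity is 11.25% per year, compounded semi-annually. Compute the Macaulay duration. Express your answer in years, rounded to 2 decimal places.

3.35 years

Periodic yield y = 0.05625. Discount each cash flow and weight by its period:
  t   CF        PV=CF/(1+0.05625)^t    t·PV
  1     2,687.50     2,544.3787     2,544.3787
  2     2,687.50     2,408.8792     4,817.7585
  3     2,687.50     2,280.5957     6,841.7872
  4     2,687.50     2,159.1439     8,636.5755
  5     2,687.50     2,044.1599    10,220.7995
  6     2,687.50     1,935.2993    11,611.7958
  7     2,687.50     1,832.2360    12,825.6522
  8    52,687.50    34,007.4303   272,059.4422
  Σ                 49,212.1231   329,558.1897
Price P = Σ PV = 49,212.1231.
Macaulay duration = Σ(t·PV) / P = 329,558.1897 / 49,212.1231 = 6.69669 half-year periods.
In years: 6.69669 / 2 = 3.34834 years.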